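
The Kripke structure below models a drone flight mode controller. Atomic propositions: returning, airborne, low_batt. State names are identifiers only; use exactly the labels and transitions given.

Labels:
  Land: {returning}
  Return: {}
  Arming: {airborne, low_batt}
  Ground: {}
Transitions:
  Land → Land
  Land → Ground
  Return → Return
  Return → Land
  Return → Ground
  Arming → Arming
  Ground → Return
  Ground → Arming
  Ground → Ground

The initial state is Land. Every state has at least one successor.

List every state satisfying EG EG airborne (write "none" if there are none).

{Arming}

States satisfying EG airborne: {Arming}.
States satisfying EG EG airborne: {Arming}.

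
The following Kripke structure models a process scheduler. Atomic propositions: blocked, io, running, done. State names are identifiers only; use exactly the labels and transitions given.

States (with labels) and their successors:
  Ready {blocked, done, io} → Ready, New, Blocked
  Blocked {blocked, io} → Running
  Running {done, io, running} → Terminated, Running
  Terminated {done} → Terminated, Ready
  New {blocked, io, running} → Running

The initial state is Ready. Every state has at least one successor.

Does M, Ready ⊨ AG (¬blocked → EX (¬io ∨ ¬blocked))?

Holds

States satisfying ¬blocked → EX (¬io ∨ ¬blocked): {Ready, Blocked, Running, Terminated, New}.
States satisfying AG (¬blocked → EX (¬io ∨ ¬blocked)): {Ready, Blocked, Running, Terminated, New}.
Every state reachable from Ready satisfies ¬blocked → EX (¬io ∨ ¬blocked).
Ready ∈ Sat(AG (¬blocked → EX (¬io ∨ ¬blocked))).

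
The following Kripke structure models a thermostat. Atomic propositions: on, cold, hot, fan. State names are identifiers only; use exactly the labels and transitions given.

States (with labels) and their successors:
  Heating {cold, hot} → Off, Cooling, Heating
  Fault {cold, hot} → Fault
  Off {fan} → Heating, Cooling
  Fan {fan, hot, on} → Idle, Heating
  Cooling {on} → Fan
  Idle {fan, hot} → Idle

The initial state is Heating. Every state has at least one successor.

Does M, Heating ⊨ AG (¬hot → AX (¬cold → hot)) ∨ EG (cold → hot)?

Holds

States satisfying ¬hot → AX (¬cold → hot): {Heating, Fault, Fan, Cooling, Idle}.
States satisfying AG (¬hot → AX (¬cold → hot)): {Fault, Idle}.
States satisfying cold → hot: {Heating, Fault, Off, Fan, Cooling, Idle}.
States satisfying EG (cold → hot): {Heating, Fault, Off, Fan, Cooling, Idle}.
States satisfying AG (¬hot → AX (¬cold → hot)) ∨ EG (cold → hot): {Heating, Fault, Off, Fan, Cooling, Idle}.
Heating ∈ Sat(AG (¬hot → AX (¬cold → hot)) ∨ EG (cold → hot)).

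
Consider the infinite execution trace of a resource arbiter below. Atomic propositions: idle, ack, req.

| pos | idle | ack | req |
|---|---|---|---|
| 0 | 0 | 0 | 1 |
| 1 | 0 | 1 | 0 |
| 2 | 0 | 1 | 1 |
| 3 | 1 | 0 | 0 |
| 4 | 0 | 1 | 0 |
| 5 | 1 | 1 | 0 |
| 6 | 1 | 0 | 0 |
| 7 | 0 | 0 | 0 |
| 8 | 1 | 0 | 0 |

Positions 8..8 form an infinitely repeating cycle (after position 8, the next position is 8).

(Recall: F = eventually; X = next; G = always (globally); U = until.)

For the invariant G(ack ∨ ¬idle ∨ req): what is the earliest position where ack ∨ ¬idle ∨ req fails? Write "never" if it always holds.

Check ack ∨ ¬idle ∨ req at each position in order: 0 ✓, 1 ✓, 2 ✓.
At position 3 the labels are {idle}, so ack ∨ ¬idle ∨ req is false there. This is the first violation.

3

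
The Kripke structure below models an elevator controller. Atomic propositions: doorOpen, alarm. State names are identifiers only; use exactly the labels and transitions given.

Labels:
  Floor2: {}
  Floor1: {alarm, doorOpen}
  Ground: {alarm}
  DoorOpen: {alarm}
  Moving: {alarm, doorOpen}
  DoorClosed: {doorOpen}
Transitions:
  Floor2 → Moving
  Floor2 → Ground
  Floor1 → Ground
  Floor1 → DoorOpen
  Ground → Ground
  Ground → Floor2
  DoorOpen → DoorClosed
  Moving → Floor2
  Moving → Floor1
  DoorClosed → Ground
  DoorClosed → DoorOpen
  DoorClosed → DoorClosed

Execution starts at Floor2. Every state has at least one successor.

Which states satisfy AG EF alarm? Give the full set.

States satisfying EF alarm: {Floor2, Floor1, Ground, DoorOpen, Moving, DoorClosed}.
States satisfying AG EF alarm: {Floor2, Floor1, Ground, DoorOpen, Moving, DoorClosed}.

{Floor2, Floor1, Ground, DoorOpen, Moving, DoorClosed}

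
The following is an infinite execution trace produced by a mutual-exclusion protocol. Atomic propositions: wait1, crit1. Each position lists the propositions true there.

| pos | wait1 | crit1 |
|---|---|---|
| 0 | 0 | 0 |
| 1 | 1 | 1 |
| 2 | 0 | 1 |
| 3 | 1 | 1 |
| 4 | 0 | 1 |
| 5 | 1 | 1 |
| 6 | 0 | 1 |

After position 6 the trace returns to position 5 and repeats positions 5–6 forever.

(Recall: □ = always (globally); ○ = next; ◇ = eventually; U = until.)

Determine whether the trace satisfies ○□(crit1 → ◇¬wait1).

The position after 0 is 1; □(crit1 → ◇¬wait1) is true there.

Yes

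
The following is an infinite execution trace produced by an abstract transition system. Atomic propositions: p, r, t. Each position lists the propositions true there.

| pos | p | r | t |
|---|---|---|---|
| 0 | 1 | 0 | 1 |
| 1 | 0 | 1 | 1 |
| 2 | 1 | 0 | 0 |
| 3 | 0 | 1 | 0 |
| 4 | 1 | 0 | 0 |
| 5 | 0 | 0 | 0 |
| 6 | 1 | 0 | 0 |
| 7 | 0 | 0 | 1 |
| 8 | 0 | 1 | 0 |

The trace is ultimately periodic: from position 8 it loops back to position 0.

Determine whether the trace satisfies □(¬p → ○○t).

No

¬p → ○○t must hold at every position from 0 onward. It fails at position 1, so □(¬p → ○○t) is false.
Positions where ¬p holds: 1, 3, 5, 7, 8.
Check ○○t at each: 1→fails, 3→fails, 5→ok, 7→ok, 8→ok.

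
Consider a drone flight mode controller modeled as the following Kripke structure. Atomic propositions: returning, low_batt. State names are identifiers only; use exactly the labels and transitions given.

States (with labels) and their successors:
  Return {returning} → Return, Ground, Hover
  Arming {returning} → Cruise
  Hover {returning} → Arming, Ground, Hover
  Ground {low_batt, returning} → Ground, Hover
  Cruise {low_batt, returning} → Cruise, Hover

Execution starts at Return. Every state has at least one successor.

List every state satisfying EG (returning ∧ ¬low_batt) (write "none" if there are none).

States satisfying returning ∧ ¬low_batt: {Return, Arming, Hover}.
States satisfying EG (returning ∧ ¬low_batt): {Return, Hover}.

{Return, Hover}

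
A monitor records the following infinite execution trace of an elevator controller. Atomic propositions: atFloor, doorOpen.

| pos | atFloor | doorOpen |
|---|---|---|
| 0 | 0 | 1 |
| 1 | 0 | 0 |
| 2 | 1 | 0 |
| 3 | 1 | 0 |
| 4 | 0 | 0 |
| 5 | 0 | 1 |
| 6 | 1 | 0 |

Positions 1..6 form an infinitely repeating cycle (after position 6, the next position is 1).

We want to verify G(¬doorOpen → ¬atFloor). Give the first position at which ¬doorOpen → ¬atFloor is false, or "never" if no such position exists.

2

Check ¬doorOpen → ¬atFloor at each position in order: 0 ✓, 1 ✓.
At position 2 the labels are {atFloor}, so ¬doorOpen → ¬atFloor is false there. This is the first violation.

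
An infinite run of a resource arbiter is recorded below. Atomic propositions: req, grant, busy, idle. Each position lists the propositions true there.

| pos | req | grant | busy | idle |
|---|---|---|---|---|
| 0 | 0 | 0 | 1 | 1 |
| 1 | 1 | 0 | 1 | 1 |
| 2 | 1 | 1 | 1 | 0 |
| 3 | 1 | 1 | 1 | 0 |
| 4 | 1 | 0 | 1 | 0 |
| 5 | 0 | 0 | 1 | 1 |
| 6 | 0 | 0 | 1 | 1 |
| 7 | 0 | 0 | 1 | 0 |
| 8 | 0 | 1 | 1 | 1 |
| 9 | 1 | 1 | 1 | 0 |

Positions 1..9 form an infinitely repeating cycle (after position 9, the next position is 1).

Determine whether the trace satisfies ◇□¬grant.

□¬grant is false at every position 0..9, so it never becomes true and ◇□¬grant fails.

Violated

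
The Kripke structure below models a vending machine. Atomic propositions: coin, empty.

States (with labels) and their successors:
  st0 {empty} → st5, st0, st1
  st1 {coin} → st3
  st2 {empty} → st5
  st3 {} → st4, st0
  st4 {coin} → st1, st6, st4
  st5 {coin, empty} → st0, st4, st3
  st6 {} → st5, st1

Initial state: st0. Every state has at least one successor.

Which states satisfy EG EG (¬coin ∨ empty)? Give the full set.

{st0, st2, st3, st5, st6}

States satisfying EG (¬coin ∨ empty): {st0, st2, st3, st5, st6}.
States satisfying EG EG (¬coin ∨ empty): {st0, st2, st3, st5, st6}.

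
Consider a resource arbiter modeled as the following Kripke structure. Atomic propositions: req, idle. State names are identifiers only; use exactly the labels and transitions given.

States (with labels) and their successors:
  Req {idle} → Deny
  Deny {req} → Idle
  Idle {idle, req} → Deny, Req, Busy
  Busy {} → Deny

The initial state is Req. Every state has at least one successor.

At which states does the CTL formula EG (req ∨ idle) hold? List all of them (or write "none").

{Req, Deny, Idle}

States satisfying req ∨ idle: {Req, Deny, Idle}.
States satisfying EG (req ∨ idle): {Req, Deny, Idle}.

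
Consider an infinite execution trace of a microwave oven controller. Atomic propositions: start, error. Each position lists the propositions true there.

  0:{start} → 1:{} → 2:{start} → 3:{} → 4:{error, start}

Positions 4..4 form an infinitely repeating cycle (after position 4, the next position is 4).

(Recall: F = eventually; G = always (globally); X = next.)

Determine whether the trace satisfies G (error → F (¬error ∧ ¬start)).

error → F (¬error ∧ ¬start) must hold at every position from 0 onward. It fails at position 4, so G (error → F (¬error ∧ ¬start)) is false.
Positions where error holds: 4.
Check F (¬error ∧ ¬start) at each: 4→fails.

No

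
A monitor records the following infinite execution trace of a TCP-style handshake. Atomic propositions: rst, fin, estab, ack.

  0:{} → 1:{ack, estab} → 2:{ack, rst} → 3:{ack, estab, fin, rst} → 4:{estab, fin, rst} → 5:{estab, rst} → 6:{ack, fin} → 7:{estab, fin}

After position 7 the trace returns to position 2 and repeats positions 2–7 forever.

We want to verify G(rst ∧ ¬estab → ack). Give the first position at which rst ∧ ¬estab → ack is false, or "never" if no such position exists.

rst ∧ ¬estab → ack holds at every position 0..7, and those are all the positions the trace ever visits, so the invariant G(rst ∧ ¬estab → ack) is never violated.

never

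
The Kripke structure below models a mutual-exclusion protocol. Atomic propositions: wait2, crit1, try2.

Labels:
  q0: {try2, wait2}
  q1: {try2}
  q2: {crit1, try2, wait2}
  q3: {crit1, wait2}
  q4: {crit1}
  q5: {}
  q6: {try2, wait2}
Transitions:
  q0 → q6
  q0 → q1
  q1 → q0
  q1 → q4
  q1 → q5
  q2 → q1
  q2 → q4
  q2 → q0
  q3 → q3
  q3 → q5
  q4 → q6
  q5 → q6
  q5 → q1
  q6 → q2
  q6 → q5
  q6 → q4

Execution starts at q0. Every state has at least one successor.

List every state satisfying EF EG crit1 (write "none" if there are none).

{q3}

States satisfying EG crit1: {q3}.
States satisfying EF EG crit1: {q3}.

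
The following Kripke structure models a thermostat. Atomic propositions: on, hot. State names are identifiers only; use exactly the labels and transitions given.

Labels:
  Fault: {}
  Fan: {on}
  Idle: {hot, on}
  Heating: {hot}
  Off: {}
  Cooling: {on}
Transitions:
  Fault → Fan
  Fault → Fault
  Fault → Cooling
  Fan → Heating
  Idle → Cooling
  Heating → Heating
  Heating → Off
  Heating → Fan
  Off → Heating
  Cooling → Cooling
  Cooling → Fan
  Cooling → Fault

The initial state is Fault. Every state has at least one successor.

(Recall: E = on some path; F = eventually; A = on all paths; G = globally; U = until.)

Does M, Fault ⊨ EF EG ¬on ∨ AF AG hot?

States satisfying EG ¬on: {Fault, Heating, Off}.
States satisfying EF EG ¬on: {Fault, Fan, Idle, Heating, Off, Cooling}.
States satisfying AG hot: ∅.
States satisfying AF AG hot: ∅.
States satisfying EF EG ¬on ∨ AF AG hot: {Fault, Fan, Idle, Heating, Off, Cooling}.
Fault ∈ Sat(EF EG ¬on ∨ AF AG hot).

Yes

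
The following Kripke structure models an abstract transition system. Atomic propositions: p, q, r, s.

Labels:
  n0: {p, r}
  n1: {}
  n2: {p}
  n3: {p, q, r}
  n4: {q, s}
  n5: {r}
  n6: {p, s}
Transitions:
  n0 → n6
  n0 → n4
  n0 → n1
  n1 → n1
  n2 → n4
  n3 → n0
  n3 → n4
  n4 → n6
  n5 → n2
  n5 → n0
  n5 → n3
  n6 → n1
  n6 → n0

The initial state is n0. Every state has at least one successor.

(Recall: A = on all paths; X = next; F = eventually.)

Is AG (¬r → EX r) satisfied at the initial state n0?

Does not hold

States satisfying ¬r → EX r: {n0, n3, n5, n6}.
States satisfying AG (¬r → EX r): ∅.
n1 is reachable from n0 and violates ¬r → EX r, so AG fails at n0.
n0 ∉ Sat(AG (¬r → EX r)).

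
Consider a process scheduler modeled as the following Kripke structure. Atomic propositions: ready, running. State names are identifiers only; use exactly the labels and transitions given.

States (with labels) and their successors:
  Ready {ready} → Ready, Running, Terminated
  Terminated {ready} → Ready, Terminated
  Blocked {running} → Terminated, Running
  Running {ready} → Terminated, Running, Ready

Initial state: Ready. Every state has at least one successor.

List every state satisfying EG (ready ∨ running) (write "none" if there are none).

States satisfying ready ∨ running: {Ready, Terminated, Blocked, Running}.
States satisfying EG (ready ∨ running): {Ready, Terminated, Blocked, Running}.

{Ready, Terminated, Blocked, Running}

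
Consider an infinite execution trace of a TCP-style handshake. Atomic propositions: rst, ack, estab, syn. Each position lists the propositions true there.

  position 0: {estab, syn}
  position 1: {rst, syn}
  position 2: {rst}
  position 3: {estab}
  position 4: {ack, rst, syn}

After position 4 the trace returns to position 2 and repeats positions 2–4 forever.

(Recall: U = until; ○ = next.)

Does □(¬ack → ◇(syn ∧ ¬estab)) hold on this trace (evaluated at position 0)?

Satisfied

¬ack → ◇(syn ∧ ¬estab) holds at every position 0..4, and those are all positions ever visited, so □(¬ack → ◇(syn ∧ ¬estab)) holds.
Positions where ¬ack holds: 0, 1, 2, 3.
Check ◇(syn ∧ ¬estab) at each: 0→ok, 1→ok, 2→ok, 3→ok.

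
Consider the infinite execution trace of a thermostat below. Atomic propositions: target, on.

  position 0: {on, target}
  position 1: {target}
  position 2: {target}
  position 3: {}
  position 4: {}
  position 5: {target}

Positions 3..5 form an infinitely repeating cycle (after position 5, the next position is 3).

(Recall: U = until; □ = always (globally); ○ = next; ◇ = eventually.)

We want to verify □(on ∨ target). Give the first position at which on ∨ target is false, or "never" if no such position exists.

3

Check on ∨ target at each position in order: 0 ✓, 1 ✓, 2 ✓.
At position 3 the labels are {}, so on ∨ target is false there. This is the first violation.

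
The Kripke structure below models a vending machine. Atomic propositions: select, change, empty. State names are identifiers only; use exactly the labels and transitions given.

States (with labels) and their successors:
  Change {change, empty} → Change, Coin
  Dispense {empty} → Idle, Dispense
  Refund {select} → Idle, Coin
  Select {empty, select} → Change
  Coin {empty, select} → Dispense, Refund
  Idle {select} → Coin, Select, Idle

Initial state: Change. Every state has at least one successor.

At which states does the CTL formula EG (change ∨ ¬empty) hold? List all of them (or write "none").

{Change, Refund, Idle}

States satisfying change ∨ ¬empty: {Change, Refund, Idle}.
States satisfying EG (change ∨ ¬empty): {Change, Refund, Idle}.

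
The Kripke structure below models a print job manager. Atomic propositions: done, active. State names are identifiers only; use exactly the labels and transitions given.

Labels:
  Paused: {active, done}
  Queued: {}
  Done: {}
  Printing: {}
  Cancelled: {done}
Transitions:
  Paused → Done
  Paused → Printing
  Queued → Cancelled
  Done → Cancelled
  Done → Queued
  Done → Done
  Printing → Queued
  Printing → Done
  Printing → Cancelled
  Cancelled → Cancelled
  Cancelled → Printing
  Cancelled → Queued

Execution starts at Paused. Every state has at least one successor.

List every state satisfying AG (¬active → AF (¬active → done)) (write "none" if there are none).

none

States satisfying ¬active → AF (¬active → done): {Paused, Queued, Cancelled}.
States satisfying AG (¬active → AF (¬active → done)): ∅.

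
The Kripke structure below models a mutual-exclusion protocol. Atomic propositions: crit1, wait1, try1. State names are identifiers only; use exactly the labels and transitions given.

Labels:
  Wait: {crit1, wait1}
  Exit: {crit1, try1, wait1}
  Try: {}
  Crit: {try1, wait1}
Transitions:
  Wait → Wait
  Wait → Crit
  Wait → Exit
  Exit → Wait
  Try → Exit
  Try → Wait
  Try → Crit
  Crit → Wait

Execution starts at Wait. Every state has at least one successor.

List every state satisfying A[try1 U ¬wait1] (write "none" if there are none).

{Try}

States satisfying try1: {Exit, Crit}.
States satisfying ¬wait1: {Try}.
States satisfying A[try1 U ¬wait1]: {Try}.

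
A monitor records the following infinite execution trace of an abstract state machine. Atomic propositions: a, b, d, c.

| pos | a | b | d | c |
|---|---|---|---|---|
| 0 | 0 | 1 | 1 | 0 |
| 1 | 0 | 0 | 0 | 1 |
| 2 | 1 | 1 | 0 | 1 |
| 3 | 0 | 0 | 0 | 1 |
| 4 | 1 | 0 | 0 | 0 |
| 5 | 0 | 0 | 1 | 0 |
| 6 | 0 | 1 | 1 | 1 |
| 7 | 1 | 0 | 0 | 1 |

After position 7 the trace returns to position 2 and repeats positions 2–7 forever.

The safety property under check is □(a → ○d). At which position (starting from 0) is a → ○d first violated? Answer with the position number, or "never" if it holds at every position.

Check a → ○d at each position in order: 0 ✓, 1 ✓.
At position 2 the labels are {a, b, c} and the next position 3 has {c}, so a → ○d is false there. This is the first violation.

2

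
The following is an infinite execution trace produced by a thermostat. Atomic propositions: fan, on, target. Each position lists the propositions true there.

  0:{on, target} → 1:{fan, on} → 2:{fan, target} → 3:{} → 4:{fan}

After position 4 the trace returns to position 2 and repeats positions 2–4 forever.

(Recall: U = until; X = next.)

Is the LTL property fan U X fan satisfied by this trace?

Satisfied

Walking from position 0: X fan first holds at position 0, and fan holds at every earlier position along the way, so fan U X fan holds.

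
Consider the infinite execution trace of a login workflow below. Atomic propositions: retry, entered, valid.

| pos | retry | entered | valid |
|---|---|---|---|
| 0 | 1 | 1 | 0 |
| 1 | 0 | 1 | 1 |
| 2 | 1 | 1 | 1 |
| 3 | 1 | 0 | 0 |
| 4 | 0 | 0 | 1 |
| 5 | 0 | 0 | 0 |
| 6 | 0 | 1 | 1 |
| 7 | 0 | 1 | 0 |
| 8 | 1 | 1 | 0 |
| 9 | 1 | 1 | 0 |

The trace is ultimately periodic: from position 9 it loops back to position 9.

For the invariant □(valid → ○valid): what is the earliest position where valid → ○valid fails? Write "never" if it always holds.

Check valid → ○valid at each position in order: 0 ✓, 1 ✓.
At position 2 the labels are {entered, retry, valid} and the next position 3 has {retry}, so valid → ○valid is false there. This is the first violation.

2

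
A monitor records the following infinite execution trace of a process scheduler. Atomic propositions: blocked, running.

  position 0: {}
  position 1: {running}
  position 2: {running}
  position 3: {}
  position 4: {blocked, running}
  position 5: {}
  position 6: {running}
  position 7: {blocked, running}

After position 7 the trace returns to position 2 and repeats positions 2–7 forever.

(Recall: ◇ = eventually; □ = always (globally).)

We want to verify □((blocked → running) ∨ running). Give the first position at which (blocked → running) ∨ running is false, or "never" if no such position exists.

(blocked → running) ∨ running holds at every position 0..7, and those are all the positions the trace ever visits, so the invariant □((blocked → running) ∨ running) is never violated.

never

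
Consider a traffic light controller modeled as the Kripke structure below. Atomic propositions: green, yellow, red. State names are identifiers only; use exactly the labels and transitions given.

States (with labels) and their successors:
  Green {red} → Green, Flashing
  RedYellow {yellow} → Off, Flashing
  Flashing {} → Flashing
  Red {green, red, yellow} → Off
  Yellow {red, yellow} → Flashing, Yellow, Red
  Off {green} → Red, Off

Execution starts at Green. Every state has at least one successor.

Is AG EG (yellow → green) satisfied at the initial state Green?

Satisfied

States satisfying EG (yellow → green): {Green, Flashing, Red, Off}.
States satisfying AG EG (yellow → green): {Green, Flashing, Red, Off}.
Every state reachable from Green satisfies EG (yellow → green).
Green ∈ Sat(AG EG (yellow → green)).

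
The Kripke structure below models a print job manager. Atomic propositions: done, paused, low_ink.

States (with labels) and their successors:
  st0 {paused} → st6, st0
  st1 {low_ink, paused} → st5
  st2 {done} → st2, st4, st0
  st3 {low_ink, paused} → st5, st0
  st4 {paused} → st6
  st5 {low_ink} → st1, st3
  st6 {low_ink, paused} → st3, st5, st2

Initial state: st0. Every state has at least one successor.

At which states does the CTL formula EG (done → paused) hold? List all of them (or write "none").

{st0, st1, st3, st4, st5, st6}

States satisfying done → paused: {st0, st1, st3, st4, st5, st6}.
States satisfying EG (done → paused): {st0, st1, st3, st4, st5, st6}.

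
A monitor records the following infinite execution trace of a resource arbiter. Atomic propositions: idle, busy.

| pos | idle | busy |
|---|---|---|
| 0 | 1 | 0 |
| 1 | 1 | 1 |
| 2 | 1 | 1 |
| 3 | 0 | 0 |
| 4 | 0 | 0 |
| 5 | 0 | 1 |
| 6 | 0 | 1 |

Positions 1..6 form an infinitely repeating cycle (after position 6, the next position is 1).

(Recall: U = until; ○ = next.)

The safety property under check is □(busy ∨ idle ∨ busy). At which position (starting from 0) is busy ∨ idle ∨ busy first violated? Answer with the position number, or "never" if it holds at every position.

3

Check busy ∨ idle ∨ busy at each position in order: 0 ✓, 1 ✓, 2 ✓.
At position 3 the labels are {}, so busy ∨ idle ∨ busy is false there. This is the first violation.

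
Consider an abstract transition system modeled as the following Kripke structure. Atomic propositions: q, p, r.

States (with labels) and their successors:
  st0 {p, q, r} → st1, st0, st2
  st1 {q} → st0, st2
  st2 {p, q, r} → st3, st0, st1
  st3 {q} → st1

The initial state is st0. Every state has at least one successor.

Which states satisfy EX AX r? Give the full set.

States satisfying AX r: {st1}.
States satisfying EX AX r: {st0, st2, st3}.

{st0, st2, st3}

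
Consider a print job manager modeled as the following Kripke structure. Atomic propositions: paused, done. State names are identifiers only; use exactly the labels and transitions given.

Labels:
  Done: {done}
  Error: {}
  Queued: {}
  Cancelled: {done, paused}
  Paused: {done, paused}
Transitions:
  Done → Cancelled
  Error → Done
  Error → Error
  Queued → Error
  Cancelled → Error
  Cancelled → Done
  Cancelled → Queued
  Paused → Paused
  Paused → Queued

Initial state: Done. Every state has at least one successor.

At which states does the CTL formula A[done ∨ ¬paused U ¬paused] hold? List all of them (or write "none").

States satisfying done ∨ ¬paused: {Done, Error, Queued, Cancelled, Paused}.
States satisfying ¬paused: {Done, Error, Queued}.
States satisfying A[done ∨ ¬paused U ¬paused]: {Done, Error, Queued, Cancelled}.

{Done, Error, Queued, Cancelled}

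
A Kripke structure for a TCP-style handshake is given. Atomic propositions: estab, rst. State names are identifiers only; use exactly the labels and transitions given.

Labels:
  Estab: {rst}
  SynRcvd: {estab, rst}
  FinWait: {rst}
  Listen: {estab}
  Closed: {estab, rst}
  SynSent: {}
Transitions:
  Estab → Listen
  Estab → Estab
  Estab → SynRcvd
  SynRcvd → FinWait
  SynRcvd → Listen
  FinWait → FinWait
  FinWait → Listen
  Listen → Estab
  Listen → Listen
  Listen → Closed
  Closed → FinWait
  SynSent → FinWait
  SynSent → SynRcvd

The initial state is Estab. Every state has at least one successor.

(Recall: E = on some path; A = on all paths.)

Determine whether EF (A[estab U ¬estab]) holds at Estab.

Holds

States satisfying A[estab U ¬estab]: {Estab, FinWait, Closed, SynSent}.
States satisfying EF (A[estab U ¬estab]): {Estab, SynRcvd, FinWait, Listen, Closed, SynSent}.
Some path from Estab reaches a state where A[estab U ¬estab] holds.
Estab ∈ Sat(EF (A[estab U ¬estab])).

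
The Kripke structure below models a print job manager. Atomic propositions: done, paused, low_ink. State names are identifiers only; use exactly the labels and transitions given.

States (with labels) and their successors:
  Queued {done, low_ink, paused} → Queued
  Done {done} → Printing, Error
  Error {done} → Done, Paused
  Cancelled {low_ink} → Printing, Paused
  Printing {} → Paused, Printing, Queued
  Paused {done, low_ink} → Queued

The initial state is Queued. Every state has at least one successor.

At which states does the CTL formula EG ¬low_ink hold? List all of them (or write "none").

States satisfying ¬low_ink: {Done, Error, Printing}.
States satisfying EG ¬low_ink: {Done, Error, Printing}.

{Done, Error, Printing}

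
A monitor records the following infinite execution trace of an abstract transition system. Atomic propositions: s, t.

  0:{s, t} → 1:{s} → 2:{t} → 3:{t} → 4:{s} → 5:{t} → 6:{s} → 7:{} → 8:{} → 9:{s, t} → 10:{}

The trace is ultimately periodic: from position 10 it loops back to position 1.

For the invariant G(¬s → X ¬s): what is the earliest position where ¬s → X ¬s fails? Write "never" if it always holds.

Check ¬s → X ¬s at each position in order: 0 ✓, 1 ✓, 2 ✓.
At position 3 the labels are {t} and the next position 4 has {s}, so ¬s → X ¬s is false there. This is the first violation.

3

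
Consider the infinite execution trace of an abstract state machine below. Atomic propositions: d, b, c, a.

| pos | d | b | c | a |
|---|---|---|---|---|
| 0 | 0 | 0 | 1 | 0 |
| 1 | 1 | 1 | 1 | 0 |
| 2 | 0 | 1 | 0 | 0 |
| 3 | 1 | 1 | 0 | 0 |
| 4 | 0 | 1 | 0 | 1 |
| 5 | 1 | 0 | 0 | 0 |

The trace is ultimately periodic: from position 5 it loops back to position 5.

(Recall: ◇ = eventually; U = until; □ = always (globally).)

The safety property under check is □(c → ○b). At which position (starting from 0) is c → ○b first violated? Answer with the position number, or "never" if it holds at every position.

never

c → ○b holds at every position 0..5, and those are all the positions the trace ever visits, so the invariant □(c → ○b) is never violated.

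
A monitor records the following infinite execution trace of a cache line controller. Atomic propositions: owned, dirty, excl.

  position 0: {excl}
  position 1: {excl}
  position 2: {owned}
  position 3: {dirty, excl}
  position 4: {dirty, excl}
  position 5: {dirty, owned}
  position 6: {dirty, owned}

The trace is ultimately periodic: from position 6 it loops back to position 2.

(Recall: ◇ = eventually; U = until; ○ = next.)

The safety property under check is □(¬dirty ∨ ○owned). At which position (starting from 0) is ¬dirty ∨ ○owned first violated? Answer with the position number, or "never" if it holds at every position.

Check ¬dirty ∨ ○owned at each position in order: 0 ✓, 1 ✓, 2 ✓.
At position 3 the labels are {dirty, excl} and the next position 4 has {dirty, excl}, so ¬dirty ∨ ○owned is false there. This is the first violation.

3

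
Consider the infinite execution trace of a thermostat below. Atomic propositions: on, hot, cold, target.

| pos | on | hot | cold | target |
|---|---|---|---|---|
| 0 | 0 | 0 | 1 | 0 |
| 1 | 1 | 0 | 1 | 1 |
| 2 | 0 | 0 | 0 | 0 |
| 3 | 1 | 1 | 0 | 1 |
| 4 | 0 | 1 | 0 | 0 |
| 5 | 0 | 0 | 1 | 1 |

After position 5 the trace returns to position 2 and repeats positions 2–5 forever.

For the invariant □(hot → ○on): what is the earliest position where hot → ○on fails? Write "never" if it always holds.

Check hot → ○on at each position in order: 0 ✓, 1 ✓, 2 ✓.
At position 3 the labels are {hot, on, target} and the next position 4 has {hot}, so hot → ○on is false there. This is the first violation.

3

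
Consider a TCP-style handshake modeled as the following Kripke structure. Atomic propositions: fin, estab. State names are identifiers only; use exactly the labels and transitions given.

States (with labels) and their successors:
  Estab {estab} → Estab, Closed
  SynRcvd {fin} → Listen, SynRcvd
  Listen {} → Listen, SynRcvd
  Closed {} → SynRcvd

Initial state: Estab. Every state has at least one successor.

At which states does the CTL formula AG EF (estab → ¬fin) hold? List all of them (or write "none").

States satisfying EF (estab → ¬fin): {Estab, SynRcvd, Listen, Closed}.
States satisfying AG EF (estab → ¬fin): {Estab, SynRcvd, Listen, Closed}.

{Estab, SynRcvd, Listen, Closed}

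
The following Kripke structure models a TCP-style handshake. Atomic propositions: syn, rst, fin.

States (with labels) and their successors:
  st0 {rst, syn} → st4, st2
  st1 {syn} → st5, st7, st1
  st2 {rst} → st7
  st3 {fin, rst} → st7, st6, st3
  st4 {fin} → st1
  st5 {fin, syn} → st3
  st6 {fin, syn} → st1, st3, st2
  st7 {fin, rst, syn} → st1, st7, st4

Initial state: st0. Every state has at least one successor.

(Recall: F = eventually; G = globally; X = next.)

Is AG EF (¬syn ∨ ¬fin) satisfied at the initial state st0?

States satisfying EF (¬syn ∨ ¬fin): {st0, st1, st2, st3, st4, st5, st6, st7}.
States satisfying AG EF (¬syn ∨ ¬fin): {st0, st1, st2, st3, st4, st5, st6, st7}.
Every state reachable from st0 satisfies EF (¬syn ∨ ¬fin).
st0 ∈ Sat(AG EF (¬syn ∨ ¬fin)).

Holds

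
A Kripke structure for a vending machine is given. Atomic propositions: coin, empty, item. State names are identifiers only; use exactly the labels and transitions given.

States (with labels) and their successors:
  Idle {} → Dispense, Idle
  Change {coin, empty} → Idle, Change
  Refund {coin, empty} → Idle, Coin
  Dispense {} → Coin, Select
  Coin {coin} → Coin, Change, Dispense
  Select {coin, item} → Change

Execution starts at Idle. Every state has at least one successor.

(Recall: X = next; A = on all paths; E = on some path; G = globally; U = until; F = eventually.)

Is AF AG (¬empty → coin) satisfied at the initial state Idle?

States satisfying AG (¬empty → coin): ∅.
States satisfying AF AG (¬empty → coin): ∅.
There is a path from Idle along which AG (¬empty → coin) never holds.
Idle ∉ Sat(AF AG (¬empty → coin)).

Violated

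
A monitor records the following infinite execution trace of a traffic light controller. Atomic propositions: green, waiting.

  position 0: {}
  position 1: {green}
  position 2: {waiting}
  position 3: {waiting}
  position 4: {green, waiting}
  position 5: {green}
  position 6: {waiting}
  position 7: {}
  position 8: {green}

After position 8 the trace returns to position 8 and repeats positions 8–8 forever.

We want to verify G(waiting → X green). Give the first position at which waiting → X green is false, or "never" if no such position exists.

Check waiting → X green at each position in order: 0 ✓, 1 ✓.
At position 2 the labels are {waiting} and the next position 3 has {waiting}, so waiting → X green is false there. This is the first violation.

2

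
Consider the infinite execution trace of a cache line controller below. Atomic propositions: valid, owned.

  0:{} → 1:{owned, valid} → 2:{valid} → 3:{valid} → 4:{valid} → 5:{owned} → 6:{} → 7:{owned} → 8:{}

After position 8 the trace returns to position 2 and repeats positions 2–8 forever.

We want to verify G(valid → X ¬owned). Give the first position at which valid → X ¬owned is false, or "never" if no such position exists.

4

Check valid → X ¬owned at each position in order: 0 ✓, 1 ✓, 2 ✓, 3 ✓.
At position 4 the labels are {valid} and the next position 5 has {owned}, so valid → X ¬owned is false there. This is the first violation.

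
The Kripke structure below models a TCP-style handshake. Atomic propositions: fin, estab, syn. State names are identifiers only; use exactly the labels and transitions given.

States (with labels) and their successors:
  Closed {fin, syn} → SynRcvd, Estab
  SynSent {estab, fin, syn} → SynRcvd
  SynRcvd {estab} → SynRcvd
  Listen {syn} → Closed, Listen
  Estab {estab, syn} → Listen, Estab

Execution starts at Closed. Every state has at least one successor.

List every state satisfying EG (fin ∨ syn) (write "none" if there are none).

{Closed, Listen, Estab}

States satisfying fin ∨ syn: {Closed, SynSent, Listen, Estab}.
States satisfying EG (fin ∨ syn): {Closed, Listen, Estab}.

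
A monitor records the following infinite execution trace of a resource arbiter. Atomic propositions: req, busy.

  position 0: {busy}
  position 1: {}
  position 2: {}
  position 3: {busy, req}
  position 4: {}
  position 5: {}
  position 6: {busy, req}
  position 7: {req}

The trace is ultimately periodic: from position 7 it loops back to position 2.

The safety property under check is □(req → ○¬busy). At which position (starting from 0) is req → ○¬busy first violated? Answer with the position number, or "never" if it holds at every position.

never

req → ○¬busy holds at every position 0..7, and those are all the positions the trace ever visits, so the invariant □(req → ○¬busy) is never violated.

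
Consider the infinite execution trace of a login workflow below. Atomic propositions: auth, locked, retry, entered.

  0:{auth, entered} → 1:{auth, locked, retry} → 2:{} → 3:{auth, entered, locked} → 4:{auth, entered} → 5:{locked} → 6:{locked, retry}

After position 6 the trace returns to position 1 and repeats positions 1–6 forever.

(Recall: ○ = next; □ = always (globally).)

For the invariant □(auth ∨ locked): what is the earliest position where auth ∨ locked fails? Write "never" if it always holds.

Check auth ∨ locked at each position in order: 0 ✓, 1 ✓.
At position 2 the labels are {}, so auth ∨ locked is false there. This is the first violation.

2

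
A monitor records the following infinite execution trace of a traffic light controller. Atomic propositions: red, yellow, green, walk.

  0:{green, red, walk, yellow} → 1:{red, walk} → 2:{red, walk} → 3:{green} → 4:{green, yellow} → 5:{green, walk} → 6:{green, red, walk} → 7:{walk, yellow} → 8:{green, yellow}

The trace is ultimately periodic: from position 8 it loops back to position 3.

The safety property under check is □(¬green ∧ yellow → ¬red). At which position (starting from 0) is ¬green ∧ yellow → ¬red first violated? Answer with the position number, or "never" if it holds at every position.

never

¬green ∧ yellow → ¬red holds at every position 0..8, and those are all the positions the trace ever visits, so the invariant □(¬green ∧ yellow → ¬red) is never violated.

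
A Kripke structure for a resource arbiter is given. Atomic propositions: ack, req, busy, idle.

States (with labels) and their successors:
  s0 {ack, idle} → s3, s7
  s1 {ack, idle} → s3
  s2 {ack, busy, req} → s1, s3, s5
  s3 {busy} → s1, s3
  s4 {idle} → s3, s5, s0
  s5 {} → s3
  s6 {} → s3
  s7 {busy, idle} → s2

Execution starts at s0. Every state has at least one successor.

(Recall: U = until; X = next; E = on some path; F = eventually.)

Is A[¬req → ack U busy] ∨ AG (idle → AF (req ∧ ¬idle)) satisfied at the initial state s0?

Satisfied

States satisfying ¬req → ack: {s0, s1, s2}.
States satisfying busy: {s2, s3, s7}.
States satisfying A[¬req → ack U busy]: {s0, s1, s2, s3, s7}.
States satisfying idle → AF (req ∧ ¬idle): {s2, s3, s5, s6, s7}.
States satisfying AG (idle → AF (req ∧ ¬idle)): ∅.
States satisfying A[¬req → ack U busy] ∨ AG (idle → AF (req ∧ ¬idle)): {s0, s1, s2, s3, s7}.
s0 ∈ Sat(A[¬req → ack U busy] ∨ AG (idle → AF (req ∧ ¬idle))).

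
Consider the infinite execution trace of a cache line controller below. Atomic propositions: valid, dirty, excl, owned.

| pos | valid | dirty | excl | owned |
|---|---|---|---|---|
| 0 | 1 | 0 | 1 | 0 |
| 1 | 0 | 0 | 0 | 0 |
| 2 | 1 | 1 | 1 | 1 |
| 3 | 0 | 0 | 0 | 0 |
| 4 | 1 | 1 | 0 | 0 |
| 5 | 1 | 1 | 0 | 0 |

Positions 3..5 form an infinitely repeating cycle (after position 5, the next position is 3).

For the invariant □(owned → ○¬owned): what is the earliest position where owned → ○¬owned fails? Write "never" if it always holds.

owned → ○¬owned holds at every position 0..5, and those are all the positions the trace ever visits, so the invariant □(owned → ○¬owned) is never violated.

never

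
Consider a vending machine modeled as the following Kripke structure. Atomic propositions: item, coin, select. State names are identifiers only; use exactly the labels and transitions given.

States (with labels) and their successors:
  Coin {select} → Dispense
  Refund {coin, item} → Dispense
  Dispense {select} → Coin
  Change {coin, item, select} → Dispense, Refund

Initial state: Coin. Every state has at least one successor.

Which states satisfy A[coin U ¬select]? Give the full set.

States satisfying coin: {Refund, Change}.
States satisfying ¬select: {Refund}.
States satisfying A[coin U ¬select]: {Refund}.

{Refund}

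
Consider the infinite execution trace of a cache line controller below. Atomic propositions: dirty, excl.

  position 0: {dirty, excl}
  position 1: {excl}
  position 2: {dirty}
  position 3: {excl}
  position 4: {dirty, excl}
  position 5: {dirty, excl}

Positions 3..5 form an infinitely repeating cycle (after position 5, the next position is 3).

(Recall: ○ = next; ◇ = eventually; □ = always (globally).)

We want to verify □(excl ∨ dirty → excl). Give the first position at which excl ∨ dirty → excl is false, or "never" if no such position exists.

2

Check excl ∨ dirty → excl at each position in order: 0 ✓, 1 ✓.
At position 2 the labels are {dirty}, so excl ∨ dirty → excl is false there. This is the first violation.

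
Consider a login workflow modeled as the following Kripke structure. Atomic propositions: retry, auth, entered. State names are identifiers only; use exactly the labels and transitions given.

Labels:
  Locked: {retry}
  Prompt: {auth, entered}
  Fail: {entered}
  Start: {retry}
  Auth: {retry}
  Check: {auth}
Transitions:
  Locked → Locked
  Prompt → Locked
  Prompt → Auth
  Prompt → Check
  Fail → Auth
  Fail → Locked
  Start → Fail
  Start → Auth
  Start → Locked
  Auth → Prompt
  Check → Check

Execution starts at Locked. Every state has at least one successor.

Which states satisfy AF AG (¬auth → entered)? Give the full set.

{Check}

States satisfying AG (¬auth → entered): {Check}.
States satisfying AF AG (¬auth → entered): {Check}.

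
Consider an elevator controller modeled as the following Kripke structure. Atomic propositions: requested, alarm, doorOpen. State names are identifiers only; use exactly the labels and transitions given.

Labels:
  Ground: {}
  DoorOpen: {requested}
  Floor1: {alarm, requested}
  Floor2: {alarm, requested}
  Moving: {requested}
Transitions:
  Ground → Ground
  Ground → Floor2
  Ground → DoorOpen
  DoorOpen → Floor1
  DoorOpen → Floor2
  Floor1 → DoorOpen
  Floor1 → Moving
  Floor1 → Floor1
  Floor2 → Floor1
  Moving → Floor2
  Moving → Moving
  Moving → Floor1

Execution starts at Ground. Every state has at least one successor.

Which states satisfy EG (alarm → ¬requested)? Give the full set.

States satisfying alarm → ¬requested: {Ground, DoorOpen, Moving}.
States satisfying EG (alarm → ¬requested): {Ground, Moving}.

{Ground, Moving}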